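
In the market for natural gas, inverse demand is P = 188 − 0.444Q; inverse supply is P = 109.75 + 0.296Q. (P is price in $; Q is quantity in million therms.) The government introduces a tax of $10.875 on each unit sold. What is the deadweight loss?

$79.91 million

Competitive equilibrium: 188 − 0.444Q = 109.75 + 0.296Q → Q* = 105.7432, P* = 141.05.
With the tax, the buyer price exceeds the seller price by 10.875: (188 − 0.444Q) − (109.75 + 0.296Q) = 10.875 → Q' = 91.0473.
ΔQ = 105.7432 − 91.0473 = 14.6959; the wedge equals the tax, 10.875.
The triangle = ½ × 14.6959 × 10.875 = $79.91 million.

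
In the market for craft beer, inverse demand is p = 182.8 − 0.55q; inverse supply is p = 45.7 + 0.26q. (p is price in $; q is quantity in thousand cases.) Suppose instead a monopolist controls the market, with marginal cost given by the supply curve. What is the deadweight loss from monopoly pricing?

Competitive equilibrium: 182.8 − 0.55q = 45.7 + 0.26q → q* = 169.25926, p* = 89.70741.
Marginal revenue: MR = 182.8 − 1.1q. Set MR = MC: 182.8 − 1.1q = 45.7 + 0.26q → q_m = 100.80882.
Price p_m = 182.8 − 0.55·100.80882 = 127.35515; MC(q_m) = 45.7 + 0.26·100.80882 = 71.91029.
Competitive q* = 169.25926, so Δq = 68.45044; wedge = 127.35515 − 71.91029 = 55.44486.
The triangle = ½ × 68.45044 × 55.44486 = $1897.61 thousand.

$1897.61 thousand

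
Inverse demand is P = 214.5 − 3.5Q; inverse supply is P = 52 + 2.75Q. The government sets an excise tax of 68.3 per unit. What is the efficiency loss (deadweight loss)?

373.19

Competitive equilibrium: 214.5 − 3.5Q = 52 + 2.75Q → Q* = 26, P* = 123.5.
With the tax, the buyer price exceeds the seller price by 68.3: (214.5 − 3.5Q) − (52 + 2.75Q) = 68.3 → Q' = 15.072.
ΔQ = 26 − 15.072 = 10.928; the wedge equals the tax, 68.3.
Welfare loss = ½ × 10.928 × 68.3 = 373.19.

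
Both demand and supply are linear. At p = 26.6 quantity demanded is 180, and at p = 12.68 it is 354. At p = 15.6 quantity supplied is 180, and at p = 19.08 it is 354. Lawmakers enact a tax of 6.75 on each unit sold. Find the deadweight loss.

227.81

Demand slope = (12.68 − 26.6)/(354 − 180) = −0.08, so p = 41 − 0.08q.
Supply slope = (19.08 − 15.6)/(354 − 180) = 0.02, so p = 12 + 0.02q.
Competitive equilibrium: 41 − 0.08q = 12 + 0.02q → q* = 290, p* = 17.8.
With the tax, the buyer price exceeds the seller price by 6.75: (41 − 0.08q) − (12 + 0.02q) = 6.75 → q' = 222.5.
Δq = 290 − 222.5 = 67.5; the wedge equals the tax, 6.75.
Welfare loss = ½ × 67.5 × 6.75 = 227.81.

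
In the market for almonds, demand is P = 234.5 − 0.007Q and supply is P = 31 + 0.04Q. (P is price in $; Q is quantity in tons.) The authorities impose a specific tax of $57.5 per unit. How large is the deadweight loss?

$35172.87

Competitive equilibrium: 234.5 − 0.007Q = 31 + 0.04Q → Q* = 4329.7872, P* = 204.1915.
With the tax, the buyer price exceeds the seller price by 57.5: (234.5 − 0.007Q) − (31 + 0.04Q) = 57.5 → Q' = 3106.383.
ΔQ = 4329.7872 − 3106.383 = 1223.4042; the wedge equals the tax, 57.5.
Welfare loss = ½ × 1223.4042 × 57.5 = $35172.87.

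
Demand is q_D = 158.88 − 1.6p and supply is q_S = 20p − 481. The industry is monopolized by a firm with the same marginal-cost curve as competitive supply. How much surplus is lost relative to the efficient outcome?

969.51

In inverse form: demand p = 99.3 − 0.625q, supply p = 24.05 + 0.05q.
Competitive equilibrium: 99.3 − 0.625q = 24.05 + 0.05q → q* = 111.4815, p* = 29.6241.
Marginal revenue: MR = 99.3 − 1.25q. Set MR = MC: 99.3 − 1.25q = 24.05 + 0.05q → q_m = 57.8846.
Price p_m = 99.3 − 0.625·57.8846 = 63.1221; MC(q_m) = 24.05 + 0.05·57.8846 = 26.9442.
Competitive q* = 111.4815, so Δq = 53.5969; wedge = 63.1221 − 26.9442 = 36.1779.
DWL = ½ × 53.5969 × 36.1779 = 969.51.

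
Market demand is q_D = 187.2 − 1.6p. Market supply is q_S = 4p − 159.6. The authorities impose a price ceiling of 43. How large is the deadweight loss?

In inverse form: demand p = 117 − 0.625q, supply p = 39.9 + 0.25q.
Competitive equilibrium: 117 − 0.625q = 39.9 + 0.25q → q* = 88.1143, p* = 61.9286.
At the ceiling p = 43, quantity supplied = (43 − 39.9)/0.25 = 12.4.
Willingness to pay at q' = 12.4: 117 − 0.625·12.4 = 109.25.
Δq = 88.1143 − 12.4 = 75.7143; wedge = 109.25 − 43 = 66.25.
Deadweight loss = ½ × 75.7143 × 66.25 = 2508.04.

2508.04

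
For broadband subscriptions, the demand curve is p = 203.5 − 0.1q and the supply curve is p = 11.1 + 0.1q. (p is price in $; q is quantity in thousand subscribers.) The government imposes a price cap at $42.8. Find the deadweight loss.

$41602.50 thousand

Competitive equilibrium: 203.5 − 0.1q = 11.1 + 0.1q → q* = 962, p* = 107.3.
At the ceiling p = 42.8, quantity supplied = (42.8 − 11.1)/0.1 = 317.
Willingness to pay at q' = 317: 203.5 − 0.1·317 = 171.8.
Δq = 962 − 317 = 645; wedge = 171.8 − 42.8 = 129.
Welfare loss = ½ × 645 × 129 = $41602.50 thousand.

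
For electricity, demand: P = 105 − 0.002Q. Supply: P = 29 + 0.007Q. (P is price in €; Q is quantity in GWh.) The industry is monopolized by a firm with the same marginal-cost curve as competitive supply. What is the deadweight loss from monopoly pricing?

€10607.90

Competitive equilibrium: 105 − 0.002Q = 29 + 0.007Q → Q* = 8444.44444, P* = 88.11111.
Marginal revenue: MR = 105 − 0.004Q. Set MR = MC: 105 − 0.004Q = 29 + 0.007Q → Q_m = 6909.09091.
Price P_m = 105 − 0.002·6909.09091 = 91.18182; MC(Q_m) = 29 + 0.007·6909.09091 = 77.36364.
Competitive Q* = 8444.44444, so ΔQ = 1535.35353; wedge = 91.18182 − 77.36364 = 13.81818.
Welfare loss = ½ × 1535.35353 × 13.81818 = €10607.90.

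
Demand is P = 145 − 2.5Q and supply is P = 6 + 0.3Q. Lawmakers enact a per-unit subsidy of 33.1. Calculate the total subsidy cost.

2034.47

Competitive equilibrium: 145 − 2.5Q = 6 + 0.3Q → Q* = 49.6429, P* = 20.8929.
The subsidy lowers effective supply by 33.1: P = 0.3Q − 27.1.
New quantity: 145 − 2.5Q = 0.3Q − 27.1 → Q' = 61.4643.
Total subsidy cost = 33.1 × 61.4643 = 2034.47.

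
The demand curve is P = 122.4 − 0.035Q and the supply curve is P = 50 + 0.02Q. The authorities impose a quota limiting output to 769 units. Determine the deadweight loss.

Competitive equilibrium: 122.4 − 0.035Q = 50 + 0.02Q → Q* = 1316.3636, P* = 76.3273.
At Q = 769: demand price = 122.4 − 0.035·769 = 95.485; supply price = 50 + 0.02·769 = 65.38.
ΔQ = 1316.3636 − 769 = 547.3636; wedge = 95.485 − 65.38 = 30.105.
Deadweight loss = ½ × 547.3636 × 30.105 = 8239.19.

8239.19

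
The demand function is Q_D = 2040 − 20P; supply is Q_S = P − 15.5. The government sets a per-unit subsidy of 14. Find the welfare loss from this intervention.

93.33

In inverse form: demand P = 102 − 0.05Q, supply P = 15.5 + Q.
Competitive equilibrium: 102 − 0.05Q = 15.5 + Q → Q* = 82.381, P* = 97.881.
The subsidy lowers effective supply by 14: P = 1.5 + Q.
New quantity: 102 − 0.05Q = 1.5 + Q → Q' = 95.7143.
Overproduction ΔQ = 95.7143 − 82.381 = 13.3333; wedge = subsidy = 14.
Welfare loss = ½ × 13.3333 × 14 = 93.33.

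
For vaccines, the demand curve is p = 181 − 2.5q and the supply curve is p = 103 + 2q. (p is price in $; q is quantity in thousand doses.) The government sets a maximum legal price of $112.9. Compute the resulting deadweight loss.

$345.03 thousand

Competitive equilibrium: 181 − 2.5q = 103 + 2q → q* = 17.3333, p* = 137.6667.
At the ceiling p = 112.9, quantity supplied = (112.9 − 103)/2 = 4.95.
Willingness to pay at q' = 4.95: 181 − 2.5·4.95 = 168.625.
Δq = 17.3333 − 4.95 = 12.3833; wedge = 168.625 − 112.9 = 55.725.
The triangle = ½ × 12.3833 × 55.725 = $345.03 thousand.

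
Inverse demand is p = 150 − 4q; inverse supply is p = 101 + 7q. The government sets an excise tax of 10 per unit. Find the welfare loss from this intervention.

4.55

Competitive equilibrium: 150 − 4q = 101 + 7q → q* = 4.4545, p* = 132.1818.
With the tax, the buyer price exceeds the seller price by 10: (150 − 4q) − (101 + 7q) = 10 → q' = 3.5455.
Δq = 4.4545 − 3.5455 = 0.909; the wedge equals the tax, 10.
The triangle = ½ × 0.909 × 10 = 4.55.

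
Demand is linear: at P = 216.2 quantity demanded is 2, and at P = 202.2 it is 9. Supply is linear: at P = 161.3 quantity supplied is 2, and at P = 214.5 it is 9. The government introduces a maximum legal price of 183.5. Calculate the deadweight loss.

Demand slope = (202.2 − 216.2)/(9 − 2) = −2, so P = 220.2 − 2Q.
Supply slope = (214.5 − 161.3)/(9 − 2) = 7.6, so P = 146.1 + 7.6Q.
Competitive equilibrium: 220.2 − 2Q = 146.1 + 7.6Q → Q* = 7.7188, P* = 204.7625.
At the ceiling P = 183.5, quantity supplied = (183.5 − 146.1)/7.6 = 4.9211.
Willingness to pay at Q' = 4.9211: 220.2 − 2·4.9211 = 210.3578.
ΔQ = 7.7188 − 4.9211 = 2.7977; wedge = 210.3578 − 183.5 = 26.8578.
The triangle = ½ × 2.7977 × 26.8578 = 37.57.

37.57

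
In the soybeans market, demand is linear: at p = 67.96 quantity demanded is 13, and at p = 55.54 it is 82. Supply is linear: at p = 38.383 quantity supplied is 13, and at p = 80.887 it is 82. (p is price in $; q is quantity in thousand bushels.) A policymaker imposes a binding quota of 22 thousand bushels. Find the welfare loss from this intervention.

Demand slope = (55.54 − 67.96)/(82 − 13) = −0.18, so p = 70.3 − 0.18q.
Supply slope = (80.887 − 38.383)/(82 − 13) = 0.616, so p = 30.375 + 0.616q.
Competitive equilibrium: 70.3 − 0.18q = 30.375 + 0.616q → q* = 50.157, p* = 61.2717.
At q = 22: demand price = 70.3 − 0.18·22 = 66.34; supply price = 30.375 + 0.616·22 = 43.927.
Δq = 50.157 − 22 = 28.157; wedge = 66.34 − 43.927 = 22.413.
DWL = ½ × 28.157 × 22.413 = $315.54 thousand.

$315.54 thousand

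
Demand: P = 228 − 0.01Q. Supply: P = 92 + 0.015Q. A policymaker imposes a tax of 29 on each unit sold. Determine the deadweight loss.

16820

Competitive equilibrium: 228 − 0.01Q = 92 + 0.015Q → Q* = 5440, P* = 173.6.
With the tax, the buyer price exceeds the seller price by 29: (228 − 0.01Q) − (92 + 0.015Q) = 29 → Q' = 4280.
ΔQ = 5440 − 4280 = 1160; the wedge equals the tax, 29.
Deadweight loss = ½ × 1160 × 29 = 16820.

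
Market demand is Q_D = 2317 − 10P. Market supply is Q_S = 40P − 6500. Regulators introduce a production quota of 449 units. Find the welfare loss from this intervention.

683.82

In inverse form: demand P = 231.7 − 0.1Q, supply P = 162.5 + 0.025Q.
Competitive equilibrium: 231.7 − 0.1Q = 162.5 + 0.025Q → Q* = 553.6, P* = 176.34.
At Q = 449: demand price = 231.7 − 0.1·449 = 186.8; supply price = 162.5 + 0.025·449 = 173.725.
ΔQ = 553.6 − 449 = 104.6; wedge = 186.8 − 173.725 = 13.075.
DWL = ½ × 104.6 × 13.075 = 683.82.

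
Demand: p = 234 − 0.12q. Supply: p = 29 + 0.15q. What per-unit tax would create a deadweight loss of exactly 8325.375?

67.05

Competitive equilibrium: 234 − 0.12q = 29 + 0.15q → q* = 759.2593, p* = 142.8889.
A tax t gives Δq = t/0.27 and wedge t, so DWL = t²/0.54.
t²/0.54 = 8325.375 → t² = 4495.7025 → t = 67.05.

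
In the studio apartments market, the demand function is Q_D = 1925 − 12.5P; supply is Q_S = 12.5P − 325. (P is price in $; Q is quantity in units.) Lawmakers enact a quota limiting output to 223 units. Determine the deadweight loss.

$26634.32

In inverse form: demand P = 154 − 0.08Q, supply P = 26 + 0.08Q.
Competitive equilibrium: 154 − 0.08Q = 26 + 0.08Q → Q* = 800, P* = 90.
At Q = 223: demand price = 154 − 0.08·223 = 136.16; supply price = 26 + 0.08·223 = 43.84.
ΔQ = 800 − 223 = 577; wedge = 136.16 − 43.84 = 92.32.
Deadweight loss = ½ × 577 × 92.32 = $26634.32.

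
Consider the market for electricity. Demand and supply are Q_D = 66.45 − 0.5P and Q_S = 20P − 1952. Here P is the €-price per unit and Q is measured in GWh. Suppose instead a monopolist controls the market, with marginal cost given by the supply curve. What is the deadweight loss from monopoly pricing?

€74.12

In inverse form: demand P = 132.9 − 2Q, supply P = 97.6 + 0.05Q.
Competitive equilibrium: 132.9 − 2Q = 97.6 + 0.05Q → Q* = 17.2195, P* = 98.461.
Marginal revenue: MR = 132.9 − 4Q. Set MR = MC: 132.9 − 4Q = 97.6 + 0.05Q → Q_m = 8.716.
Price P_m = 132.9 − 2·8.716 = 115.468; MC(Q_m) = 97.6 + 0.05·8.716 = 98.0358.
Competitive Q* = 17.2195, so ΔQ = 8.5035; wedge = 115.468 − 98.0358 = 17.4322.
DWL = ½ × 8.5035 × 17.4322 = €74.12.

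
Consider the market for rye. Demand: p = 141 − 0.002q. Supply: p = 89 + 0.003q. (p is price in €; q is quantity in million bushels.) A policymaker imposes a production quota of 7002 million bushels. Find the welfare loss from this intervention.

€28866.01 million

Competitive equilibrium: 141 − 0.002q = 89 + 0.003q → q* = 10400, p* = 120.2.
At q = 7002: demand price = 141 − 0.002·7002 = 126.996; supply price = 89 + 0.003·7002 = 110.006.
Δq = 10400 − 7002 = 3398; wedge = 126.996 − 110.006 = 16.99.
DWL = ½ × 3398 × 16.99 = €28866.01 million.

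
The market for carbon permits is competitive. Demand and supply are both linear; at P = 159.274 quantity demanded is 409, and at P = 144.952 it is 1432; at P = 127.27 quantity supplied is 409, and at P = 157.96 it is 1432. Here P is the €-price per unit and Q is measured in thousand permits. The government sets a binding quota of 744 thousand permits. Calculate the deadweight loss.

Demand slope = (144.952 − 159.274)/(1432 − 409) = −0.014, so P = 165 − 0.014Q.
Supply slope = (157.96 − 127.27)/(1432 − 409) = 0.03, so P = 115 + 0.03Q.
Competitive equilibrium: 165 − 0.014Q = 115 + 0.03Q → Q* = 1136.3636, P* = 149.0909.
At Q = 744: demand price = 165 − 0.014·744 = 154.584; supply price = 115 + 0.03·744 = 137.32.
ΔQ = 1136.3636 − 744 = 392.3636; wedge = 154.584 − 137.32 = 17.264.
The triangle = ½ × 392.3636 × 17.264 = €3386.88 thousand.

€3386.88 thousand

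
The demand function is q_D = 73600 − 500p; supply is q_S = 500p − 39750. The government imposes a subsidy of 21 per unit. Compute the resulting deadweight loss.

55125

In inverse form: demand p = 147.2 − 0.002q, supply p = 79.5 + 0.002q.
Competitive equilibrium: 147.2 − 0.002q = 79.5 + 0.002q → q* = 16925, p* = 113.35.
The subsidy lowers effective supply by 21: p = 58.5 + 0.002q.
New quantity: 147.2 − 0.002q = 58.5 + 0.002q → q' = 22175.
Overproduction Δq = 22175 − 16925 = 5250; wedge = subsidy = 21.
Deadweight loss = ½ × 5250 × 21 = 55125.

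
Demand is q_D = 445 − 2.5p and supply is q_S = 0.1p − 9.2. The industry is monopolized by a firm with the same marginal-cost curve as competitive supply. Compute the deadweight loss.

In inverse form: demand p = 178 − 0.4q, supply p = 92 + 10q.
Competitive equilibrium: 178 − 0.4q = 92 + 10q → q* = 8.2692, p* = 174.6923.
Marginal revenue: MR = 178 − 0.8q. Set MR = MC: 178 − 0.8q = 92 + 10q → q_m = 7.963.
Price p_m = 178 − 0.4·7.963 = 174.8148; MC(q_m) = 92 + 10·7.963 = 171.63.
Competitive q* = 8.2692, so Δq = 0.3062; wedge = 174.8148 − 171.63 = 3.1848.
Welfare loss = ½ × 0.3062 × 3.1848 = 0.49.

0.49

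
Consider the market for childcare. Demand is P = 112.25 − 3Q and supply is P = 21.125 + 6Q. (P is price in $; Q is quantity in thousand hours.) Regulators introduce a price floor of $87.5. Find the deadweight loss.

$15.82 thousand

Competitive equilibrium: 112.25 − 3Q = 21.125 + 6Q → Q* = 10.125, P* = 81.875.
At the floor P = 87.5, quantity demanded = (112.25 − 87.5)/3 = 8.25.
Sellers' marginal cost at Q' = 8.25: 21.125 + 6·8.25 = 70.625.
ΔQ = 10.125 − 8.25 = 1.875; wedge = 87.5 − 70.625 = 16.875.
Deadweight loss = ½ × 1.875 × 16.875 = $15.82 thousand.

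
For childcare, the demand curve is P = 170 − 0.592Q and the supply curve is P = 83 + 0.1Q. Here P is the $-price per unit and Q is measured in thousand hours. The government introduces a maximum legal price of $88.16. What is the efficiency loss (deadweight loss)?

$1900.98 thousand

Competitive equilibrium: 170 − 0.592Q = 83 + 0.1Q → Q* = 125.7225, P* = 95.5723.
At the ceiling P = 88.16, quantity supplied = (88.16 − 83)/0.1 = 51.6.
Willingness to pay at Q' = 51.6: 170 − 0.592·51.6 = 139.4528.
ΔQ = 125.7225 − 51.6 = 74.1225; wedge = 139.4528 − 88.16 = 51.2928.
DWL = ½ × 74.1225 × 51.2928 = $1900.98 thousand.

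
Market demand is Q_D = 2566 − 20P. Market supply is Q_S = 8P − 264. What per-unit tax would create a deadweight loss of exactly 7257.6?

50.4

In inverse form: demand P = 128.3 − 0.05Q, supply P = 33 + 0.125Q.
Competitive equilibrium: 128.3 − 0.05Q = 33 + 0.125Q → Q* = 544.5714, P* = 101.0714.
A tax t gives ΔQ = t/0.175 and wedge t, so DWL = t²/0.35.
t²/0.35 = 7257.6 → t² = 2540.16 → t = 50.4.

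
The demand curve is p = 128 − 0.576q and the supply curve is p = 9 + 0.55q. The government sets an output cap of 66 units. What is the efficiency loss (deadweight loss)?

886.62

Competitive equilibrium: 128 − 0.576q = 9 + 0.55q → q* = 105.6838, p* = 67.1261.
At q = 66: demand price = 128 − 0.576·66 = 89.984; supply price = 9 + 0.55·66 = 45.3.
Δq = 105.6838 − 66 = 39.6838; wedge = 89.984 − 45.3 = 44.684.
The triangle = ½ × 39.6838 × 44.684 = 886.62.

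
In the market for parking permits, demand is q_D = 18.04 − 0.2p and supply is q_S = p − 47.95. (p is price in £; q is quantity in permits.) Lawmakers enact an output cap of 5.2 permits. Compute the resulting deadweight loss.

In inverse form: demand p = 90.2 − 5q, supply p = 47.95 + q.
Competitive equilibrium: 90.2 − 5q = 47.95 + q → q* = 7.0417, p* = 54.9917.
At q = 5.2: demand price = 90.2 − 5·5.2 = 64.2; supply price = 47.95 + 1·5.2 = 53.15.
Δq = 7.0417 − 5.2 = 1.8417; wedge = 64.2 − 53.15 = 11.05.
Deadweight loss = ½ × 1.8417 × 11.05 = £10.18.

£10.18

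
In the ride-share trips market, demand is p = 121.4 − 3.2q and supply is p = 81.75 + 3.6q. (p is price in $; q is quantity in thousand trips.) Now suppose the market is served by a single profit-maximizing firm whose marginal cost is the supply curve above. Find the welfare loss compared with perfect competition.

$11.84 thousand

Competitive equilibrium: 121.4 − 3.2q = 81.75 + 3.6q → q* = 5.8309, p* = 102.7412.
Marginal revenue: MR = 121.4 − 6.4q. Set MR = MC: 121.4 − 6.4q = 81.75 + 3.6q → q_m = 3.965.
Price p_m = 121.4 − 3.2·3.965 = 108.712; MC(q_m) = 81.75 + 3.6·3.965 = 96.024.
Competitive q* = 5.8309, so Δq = 1.8659; wedge = 108.712 − 96.024 = 12.688.
DWL = ½ × 1.8659 × 12.688 = $11.84 thousand.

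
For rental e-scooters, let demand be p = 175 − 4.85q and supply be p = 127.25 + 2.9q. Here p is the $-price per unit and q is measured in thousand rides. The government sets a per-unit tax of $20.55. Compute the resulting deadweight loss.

Competitive equilibrium: 175 − 4.85q = 127.25 + 2.9q → q* = 6.1613, p* = 145.1177.
With the tax, the buyer price exceeds the seller price by 20.55: (175 − 4.85q) − (127.25 + 2.9q) = 20.55 → q' = 3.5097.
Δq = 6.1613 − 3.5097 = 2.6516; the wedge equals the tax, 20.55.
Deadweight loss = ½ × 2.6516 × 20.55 = $27.25 thousand.

$27.25 thousand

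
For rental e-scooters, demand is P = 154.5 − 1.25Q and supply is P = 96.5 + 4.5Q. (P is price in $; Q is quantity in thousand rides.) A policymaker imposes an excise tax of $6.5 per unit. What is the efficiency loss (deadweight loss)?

$3.67 thousand

Competitive equilibrium: 154.5 − 1.25Q = 96.5 + 4.5Q → Q* = 10.087, P* = 141.8913.
With the tax, the buyer price exceeds the seller price by 6.5: (154.5 − 1.25Q) − (96.5 + 4.5Q) = 6.5 → Q' = 8.9565.
ΔQ = 10.087 − 8.9565 = 1.1305; the wedge equals the tax, 6.5.
Deadweight loss = ½ × 1.1305 × 6.5 = $3.67 thousand.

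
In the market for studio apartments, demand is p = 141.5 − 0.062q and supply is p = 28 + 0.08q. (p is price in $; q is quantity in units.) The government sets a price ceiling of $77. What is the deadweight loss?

Competitive equilibrium: 141.5 − 0.062q = 28 + 0.08q → q* = 799.2958, p* = 91.9437.
At the ceiling p = 77, quantity supplied = (77 − 28)/0.08 = 612.5.
Willingness to pay at q' = 612.5: 141.5 − 0.062·612.5 = 103.525.
Δq = 799.2958 − 612.5 = 186.7958; wedge = 103.525 − 77 = 26.525.
Deadweight loss = ½ × 186.7958 × 26.525 = $2477.38.

$2477.38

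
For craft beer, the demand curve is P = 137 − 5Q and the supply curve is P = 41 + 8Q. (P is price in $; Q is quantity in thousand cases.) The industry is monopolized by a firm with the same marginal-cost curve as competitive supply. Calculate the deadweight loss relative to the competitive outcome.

Competitive equilibrium: 137 − 5Q = 41 + 8Q → Q* = 7.3846, P* = 100.0769.
Marginal revenue: MR = 137 − 10Q. Set MR = MC: 137 − 10Q = 41 + 8Q → Q_m = 5.3333.
Price P_m = 137 − 5·5.3333 = 110.3335; MC(Q_m) = 41 + 8·5.3333 = 83.6664.
Competitive Q* = 7.3846, so ΔQ = 2.0513; wedge = 110.3335 − 83.6664 = 26.6671.
Deadweight loss = ½ × 2.0513 × 26.6671 = $27.35 thousand.

$27.35 thousand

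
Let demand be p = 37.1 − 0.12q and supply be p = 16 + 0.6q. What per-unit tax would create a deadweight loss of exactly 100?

12

Competitive equilibrium: 37.1 − 0.12q = 16 + 0.6q → q* = 29.3056, p* = 33.5833.
A tax t gives Δq = t/0.72 and wedge t, so DWL = t²/1.44.
t²/1.44 = 100 → t² = 144 → t = 12.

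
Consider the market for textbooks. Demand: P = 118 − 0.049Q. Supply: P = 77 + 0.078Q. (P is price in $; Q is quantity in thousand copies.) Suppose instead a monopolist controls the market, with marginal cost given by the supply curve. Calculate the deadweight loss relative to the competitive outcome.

$512.98 thousand

Competitive equilibrium: 118 − 0.049Q = 77 + 0.078Q → Q* = 322.8346, P* = 102.1811.
Marginal revenue: MR = 118 − 0.098Q. Set MR = MC: 118 − 0.098Q = 77 + 0.078Q → Q_m = 232.9545.
Price P_m = 118 − 0.049·232.9545 = 106.5852; MC(Q_m) = 77 + 0.078·232.9545 = 95.1705.
Competitive Q* = 322.8346, so ΔQ = 89.8801; wedge = 106.5852 − 95.1705 = 11.4147.
DWL = ½ × 89.8801 × 11.4147 = $512.98 thousand.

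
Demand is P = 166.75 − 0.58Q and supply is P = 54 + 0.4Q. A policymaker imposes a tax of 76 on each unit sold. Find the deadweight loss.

2946.94

Competitive equilibrium: 166.75 − 0.58Q = 54 + 0.4Q → Q* = 115.051, P* = 100.0204.
With the tax, the buyer price exceeds the seller price by 76: (166.75 − 0.58Q) − (54 + 0.4Q) = 76 → Q' = 37.5.
ΔQ = 115.051 − 37.5 = 77.551; the wedge equals the tax, 76.
Welfare loss = ½ × 77.551 × 76 = 2946.94.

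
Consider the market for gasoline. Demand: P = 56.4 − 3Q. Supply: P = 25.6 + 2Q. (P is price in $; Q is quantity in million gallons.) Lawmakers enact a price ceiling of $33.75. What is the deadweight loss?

Competitive equilibrium: 56.4 − 3Q = 25.6 + 2Q → Q* = 6.16, P* = 37.92.
At the ceiling P = 33.75, quantity supplied = (33.75 − 25.6)/2 = 4.075.
Willingness to pay at Q' = 4.075: 56.4 − 3·4.075 = 44.175.
ΔQ = 6.16 − 4.075 = 2.085; wedge = 44.175 − 33.75 = 10.425.
Deadweight loss = ½ × 2.085 × 10.425 = $10.87 million.

$10.87 million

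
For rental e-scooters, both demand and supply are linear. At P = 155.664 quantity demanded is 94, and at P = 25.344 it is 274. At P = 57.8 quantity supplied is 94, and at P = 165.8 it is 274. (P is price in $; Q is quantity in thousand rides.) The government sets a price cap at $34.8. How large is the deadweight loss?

$8341.05 thousand

Demand slope = (25.344 − 155.664)/(274 − 94) = −0.724, so P = 223.72 − 0.724Q.
Supply slope = (165.8 − 57.8)/(274 − 94) = 0.6, so P = 1.4 + 0.6Q.
Competitive equilibrium: 223.72 − 0.724Q = 1.4 + 0.6Q → Q* = 167.9154, P* = 102.1492.
At the ceiling P = 34.8, quantity supplied = (34.8 − 1.4)/0.6 = 55.6667.
Willingness to pay at Q' = 55.6667: 223.72 − 0.724·55.6667 = 183.4173.
ΔQ = 167.9154 − 55.6667 = 112.2487; wedge = 183.4173 − 34.8 = 148.6173.
Welfare loss = ½ × 112.2487 × 148.6173 = $8341.05 thousand.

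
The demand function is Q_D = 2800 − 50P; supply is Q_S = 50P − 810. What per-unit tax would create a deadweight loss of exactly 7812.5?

25

In inverse form: demand P = 56 − 0.02Q, supply P = 16.2 + 0.02Q.
Competitive equilibrium: 56 − 0.02Q = 16.2 + 0.02Q → Q* = 995, P* = 36.1.
A tax t gives ΔQ = t/0.04 and wedge t, so DWL = t²/0.08.
t²/0.08 = 7812.5 → t² = 625 → t = 25.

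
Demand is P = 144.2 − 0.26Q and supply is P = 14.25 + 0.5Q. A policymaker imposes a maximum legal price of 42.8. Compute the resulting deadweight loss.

4928.68

Competitive equilibrium: 144.2 − 0.26Q = 14.25 + 0.5Q → Q* = 170.9868, P* = 99.7434.
At the ceiling P = 42.8, quantity supplied = (42.8 − 14.25)/0.5 = 57.1.
Willingness to pay at Q' = 57.1: 144.2 − 0.26·57.1 = 129.354.
ΔQ = 170.9868 − 57.1 = 113.8868; wedge = 129.354 − 42.8 = 86.554.
DWL = ½ × 113.8868 × 86.554 = 4928.68.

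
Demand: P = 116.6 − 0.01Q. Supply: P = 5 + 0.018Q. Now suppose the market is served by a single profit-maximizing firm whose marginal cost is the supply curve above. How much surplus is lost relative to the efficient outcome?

Competitive equilibrium: 116.6 − 0.01Q = 5 + 0.018Q → Q* = 3985.71429, P* = 76.74286.
Marginal revenue: MR = 116.6 − 0.02Q. Set MR = MC: 116.6 − 0.02Q = 5 + 0.018Q → Q_m = 2936.84211.
Price P_m = 116.6 − 0.01·2936.84211 = 87.23158; MC(Q_m) = 5 + 0.018·2936.84211 = 57.86316.
Competitive Q* = 3985.71429, so ΔQ = 1048.87218; wedge = 87.23158 − 57.86316 = 29.36842.
Welfare loss = ½ × 1048.87218 × 29.36842 = 15401.86.

15401.86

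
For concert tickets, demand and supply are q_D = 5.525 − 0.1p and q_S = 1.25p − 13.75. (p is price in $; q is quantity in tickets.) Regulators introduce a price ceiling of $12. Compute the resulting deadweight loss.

In inverse form: demand p = 55.25 − 10q, supply p = 11 + 0.8q.
Competitive equilibrium: 55.25 − 10q = 11 + 0.8q → q* = 4.0972, p* = 14.2778.
At the ceiling p = 12, quantity supplied = (12 − 11)/0.8 = 1.25.
Willingness to pay at q' = 1.25: 55.25 − 10·1.25 = 42.75.
Δq = 4.0972 − 1.25 = 2.8472; wedge = 42.75 − 12 = 30.75.
Welfare loss = ½ × 2.8472 × 30.75 = $43.78.

$43.78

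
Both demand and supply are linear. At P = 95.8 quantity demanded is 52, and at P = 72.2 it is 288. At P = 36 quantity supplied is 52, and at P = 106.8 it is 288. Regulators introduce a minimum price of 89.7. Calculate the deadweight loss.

1566.45

Demand slope = (72.2 − 95.8)/(288 − 52) = −0.1, so P = 101 − 0.1Q.
Supply slope = (106.8 − 36)/(288 − 52) = 0.3, so P = 20.4 + 0.3Q.
Competitive equilibrium: 101 − 0.1Q = 20.4 + 0.3Q → Q* = 201.5, P* = 80.85.
At the floor P = 89.7, quantity demanded = (101 − 89.7)/0.1 = 113.
Sellers' marginal cost at Q' = 113: 20.4 + 0.3·113 = 54.3.
ΔQ = 201.5 − 113 = 88.5; wedge = 89.7 − 54.3 = 35.4.
The triangle = ½ × 88.5 × 35.4 = 1566.45.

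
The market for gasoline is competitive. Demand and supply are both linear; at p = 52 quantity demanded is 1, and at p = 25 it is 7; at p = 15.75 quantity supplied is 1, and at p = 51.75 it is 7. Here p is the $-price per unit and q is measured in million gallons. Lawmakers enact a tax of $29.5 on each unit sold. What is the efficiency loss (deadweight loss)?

$41.44 million

Demand slope = (25 − 52)/(7 − 1) = −4.5, so p = 56.5 − 4.5q.
Supply slope = (51.75 − 15.75)/(7 − 1) = 6, so p = 9.75 + 6q.
Competitive equilibrium: 56.5 − 4.5q = 9.75 + 6q → q* = 4.4524, p* = 36.4643.
With the tax, the buyer price exceeds the seller price by 29.5: (56.5 − 4.5q) − (9.75 + 6q) = 29.5 → q' = 1.6429.
Δq = 4.4524 − 1.6429 = 2.8095; the wedge equals the tax, 29.5.
Deadweight loss = ½ × 2.8095 × 29.5 = $41.44 million.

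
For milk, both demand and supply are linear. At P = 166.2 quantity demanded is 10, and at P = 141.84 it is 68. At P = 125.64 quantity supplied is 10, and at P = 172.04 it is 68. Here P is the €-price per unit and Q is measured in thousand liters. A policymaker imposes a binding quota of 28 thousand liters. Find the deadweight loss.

Demand slope = (141.84 − 166.2)/(68 − 10) = −0.42, so P = 170.4 − 0.42Q.
Supply slope = (172.04 − 125.64)/(68 − 10) = 0.8, so P = 117.64 + 0.8Q.
Competitive equilibrium: 170.4 − 0.42Q = 117.64 + 0.8Q → Q* = 43.2459, P* = 152.2367.
At Q = 28: demand price = 170.4 − 0.42·28 = 158.64; supply price = 117.64 + 0.8·28 = 140.04.
ΔQ = 43.2459 − 28 = 15.2459; wedge = 158.64 − 140.04 = 18.6.
The triangle = ½ × 15.2459 × 18.6 = €141.79 thousand.

€141.79 thousand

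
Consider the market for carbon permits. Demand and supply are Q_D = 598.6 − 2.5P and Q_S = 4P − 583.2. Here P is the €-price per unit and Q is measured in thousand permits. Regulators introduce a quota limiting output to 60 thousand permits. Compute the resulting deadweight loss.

In inverse form: demand P = 239.44 − 0.4Q, supply P = 145.8 + 0.25Q.
Competitive equilibrium: 239.44 − 0.4Q = 145.8 + 0.25Q → Q* = 144.0615, P* = 181.8154.
At Q = 60: demand price = 239.44 − 0.4·60 = 215.44; supply price = 145.8 + 0.25·60 = 160.8.
ΔQ = 144.0615 − 60 = 84.0615; wedge = 215.44 − 160.8 = 54.64.
Deadweight loss = ½ × 84.0615 × 54.64 = €2296.56 thousand.

€2296.56 thousand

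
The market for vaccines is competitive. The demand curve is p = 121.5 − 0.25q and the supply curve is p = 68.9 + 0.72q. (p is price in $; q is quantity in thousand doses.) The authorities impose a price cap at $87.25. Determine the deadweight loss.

Competitive equilibrium: 121.5 − 0.25q = 68.9 + 0.72q → q* = 54.2268, p* = 107.9433.
At the ceiling p = 87.25, quantity supplied = (87.25 − 68.9)/0.72 = 25.4861.
Willingness to pay at q' = 25.4861: 121.5 − 0.25·25.4861 = 115.1285.
Δq = 54.2268 − 25.4861 = 28.7407; wedge = 115.1285 − 87.25 = 27.8785.
DWL = ½ × 28.7407 × 27.8785 = $400.62 thousand.

$400.62 thousand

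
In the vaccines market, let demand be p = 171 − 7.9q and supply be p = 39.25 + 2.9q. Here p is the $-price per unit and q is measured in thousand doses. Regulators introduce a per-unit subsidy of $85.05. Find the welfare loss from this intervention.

Competitive equilibrium: 171 − 7.9q = 39.25 + 2.9q → q* = 12.1991, p* = 74.6273.
The subsidy lowers effective supply by 85.05: p = 2.9q − 45.8.
New quantity: 171 − 7.9q = 2.9q − 45.8 → q' = 20.0741.
Overproduction Δq = 20.0741 − 12.1991 = 7.875; wedge = subsidy = 85.05.
The triangle = ½ × 7.875 × 85.05 = $334.88 thousand.

$334.88 thousand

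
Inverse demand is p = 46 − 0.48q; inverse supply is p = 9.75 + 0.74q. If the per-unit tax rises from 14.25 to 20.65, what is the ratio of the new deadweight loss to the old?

2.100

Competitive equilibrium: 46 − 0.48q = 9.75 + 0.74q → q* = 29.7131, p* = 31.7377.
For a per-unit tax t: Δq = t/1.22, so DWL = ½·t·(t/1.22) = t²/2.44.
At t = 14.25: DWL = 83.222. At t = 20.65: DWL = 174.763.
Ratio = (20.65/14.25)² = 2.100.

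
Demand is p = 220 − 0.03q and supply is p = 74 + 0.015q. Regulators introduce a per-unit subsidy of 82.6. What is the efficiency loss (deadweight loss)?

Competitive equilibrium: 220 − 0.03q = 74 + 0.015q → q* = 3244.44444, p* = 122.66667.
The subsidy lowers effective supply by 82.6: p = 0.015q − 8.6.
New quantity: 220 − 0.03q = 0.015q − 8.6 → q' = 5080.
Overproduction Δq = 5080 − 3244.44444 = 1835.55556; wedge = subsidy = 82.6.
Welfare loss = ½ × 1835.55556 × 82.6 = 75808.44.

75808.44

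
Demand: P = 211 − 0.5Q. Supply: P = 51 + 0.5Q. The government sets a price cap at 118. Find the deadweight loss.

338

Competitive equilibrium: 211 − 0.5Q = 51 + 0.5Q → Q* = 160, P* = 131.
At the ceiling P = 118, quantity supplied = (118 − 51)/0.5 = 134.
Willingness to pay at Q' = 134: 211 − 0.5·134 = 144.
ΔQ = 160 − 134 = 26; wedge = 144 − 118 = 26.
The triangle = ½ × 26 × 26 = 338.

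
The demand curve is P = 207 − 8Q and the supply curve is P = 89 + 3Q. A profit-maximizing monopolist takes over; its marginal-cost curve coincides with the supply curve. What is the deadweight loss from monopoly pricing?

Competitive equilibrium: 207 − 8Q = 89 + 3Q → Q* = 10.7273, P* = 121.1818.
Marginal revenue: MR = 207 − 16Q. Set MR = MC: 207 − 16Q = 89 + 3Q → Q_m = 6.2105.
Price P_m = 207 − 8·6.2105 = 157.316; MC(Q_m) = 89 + 3·6.2105 = 107.6315.
Competitive Q* = 10.7273, so ΔQ = 4.5168; wedge = 157.316 − 107.6315 = 49.6845.
Deadweight loss = ½ × 4.5168 × 49.6845 = 112.21.

112.21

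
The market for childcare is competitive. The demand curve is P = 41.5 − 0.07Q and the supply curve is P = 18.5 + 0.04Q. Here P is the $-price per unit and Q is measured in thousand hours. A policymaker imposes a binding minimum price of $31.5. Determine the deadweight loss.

Competitive equilibrium: 41.5 − 0.07Q = 18.5 + 0.04Q → Q* = 209.0909, P* = 26.8636.
At the floor P = 31.5, quantity demanded = (41.5 − 31.5)/0.07 = 142.8571.
Sellers' marginal cost at Q' = 142.8571: 18.5 + 0.04·142.8571 = 24.2143.
ΔQ = 209.0909 − 142.8571 = 66.2338; wedge = 31.5 − 24.2143 = 7.2857.
Deadweight loss = ½ × 66.2338 × 7.2857 = $241.28 thousand.

$241.28 thousand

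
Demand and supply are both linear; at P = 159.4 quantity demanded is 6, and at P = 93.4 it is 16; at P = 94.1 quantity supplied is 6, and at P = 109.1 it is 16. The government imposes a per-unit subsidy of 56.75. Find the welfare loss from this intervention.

198.80

Demand slope = (93.4 − 159.4)/(16 − 6) = −6.6, so P = 199 − 6.6Q.
Supply slope = (109.1 − 94.1)/(16 − 6) = 1.5, so P = 85.1 + 1.5Q.
Competitive equilibrium: 199 − 6.6Q = 85.1 + 1.5Q → Q* = 14.0617, P* = 106.1926.
The subsidy lowers effective supply by 56.75: P = 28.35 + 1.5Q.
New quantity: 199 − 6.6Q = 28.35 + 1.5Q → Q' = 21.0679.
Overproduction ΔQ = 21.0679 − 14.0617 = 7.0062; wedge = subsidy = 56.75.
Welfare loss = ½ × 7.0062 × 56.75 = 198.80.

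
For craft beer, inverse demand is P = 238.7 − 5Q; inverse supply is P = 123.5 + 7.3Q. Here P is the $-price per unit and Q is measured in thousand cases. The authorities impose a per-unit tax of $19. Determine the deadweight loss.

Competitive equilibrium: 238.7 − 5Q = 123.5 + 7.3Q → Q* = 9.36585, P* = 191.87073.
With the tax, the buyer price exceeds the seller price by 19: (238.7 − 5Q) − (123.5 + 7.3Q) = 19 → Q' = 7.82114.
ΔQ = 9.36585 − 7.82114 = 1.54471; the wedge equals the tax, 19.
The triangle = ½ × 1.54471 × 19 = $14.67 thousand.

$14.67 thousand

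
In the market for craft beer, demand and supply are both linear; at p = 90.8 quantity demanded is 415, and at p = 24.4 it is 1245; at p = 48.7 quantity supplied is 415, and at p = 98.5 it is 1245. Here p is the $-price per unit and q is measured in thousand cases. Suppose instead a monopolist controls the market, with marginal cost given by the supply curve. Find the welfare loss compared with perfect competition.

$4741.46 thousand

Demand slope = (24.4 − 90.8)/(1245 − 415) = −0.08, so p = 124 − 0.08q.
Supply slope = (98.5 − 48.7)/(1245 − 415) = 0.06, so p = 23.8 + 0.06q.
Competitive equilibrium: 124 − 0.08q = 23.8 + 0.06q → q* = 715.71429, p* = 66.74286.
Marginal revenue: MR = 124 − 0.16q. Set MR = MC: 124 − 0.16q = 23.8 + 0.06q → q_m = 455.45455.
Price p_m = 124 − 0.08·455.45455 = 87.56364; MC(q_m) = 23.8 + 0.06·455.45455 = 51.12727.
Competitive q* = 715.71429, so Δq = 260.25974; wedge = 87.56364 − 51.12727 = 36.43637.
DWL = ½ × 260.25974 × 36.43637 = $4741.46 thousand.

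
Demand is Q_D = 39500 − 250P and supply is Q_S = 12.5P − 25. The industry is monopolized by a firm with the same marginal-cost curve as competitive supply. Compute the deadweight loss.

299.29

In inverse form: demand P = 158 − 0.004Q, supply P = 2 + 0.08Q.
Competitive equilibrium: 158 − 0.004Q = 2 + 0.08Q → Q* = 1857.1429, P* = 150.5714.
Marginal revenue: MR = 158 − 0.008Q. Set MR = MC: 158 − 0.008Q = 2 + 0.08Q → Q_m = 1772.7273.
Price P_m = 158 − 0.004·1772.7273 = 150.9091; MC(Q_m) = 2 + 0.08·1772.7273 = 143.8182.
Competitive Q* = 1857.1429, so ΔQ = 84.4156; wedge = 150.9091 − 143.8182 = 7.0909.
The triangle = ½ × 84.4156 × 7.0909 = 299.29.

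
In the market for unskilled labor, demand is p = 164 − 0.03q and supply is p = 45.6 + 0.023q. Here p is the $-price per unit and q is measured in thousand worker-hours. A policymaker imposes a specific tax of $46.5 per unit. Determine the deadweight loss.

$20398.58 thousand

Competitive equilibrium: 164 − 0.03q = 45.6 + 0.023q → q* = 2233.96226, p* = 96.98113.
With the tax, the buyer price exceeds the seller price by 46.5: (164 − 0.03q) − (45.6 + 0.023q) = 46.5 → q' = 1356.60377.
Δq = 2233.96226 − 1356.60377 = 877.35849; the wedge equals the tax, 46.5.
Deadweight loss = ½ × 877.35849 × 46.5 = $20398.58 thousand.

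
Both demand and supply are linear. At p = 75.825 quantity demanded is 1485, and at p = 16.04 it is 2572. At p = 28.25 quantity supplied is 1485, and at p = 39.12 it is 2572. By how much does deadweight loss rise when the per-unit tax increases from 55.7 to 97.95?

49936.25

Demand slope = (16.04 − 75.825)/(2572 − 1485) = −0.055, so p = 157.5 − 0.055q.
Supply slope = (39.12 − 28.25)/(2572 − 1485) = 0.01, so p = 13.4 + 0.01q.
Competitive equilibrium: 157.5 − 0.055q = 13.4 + 0.01q → q* = 2216.9231, p* = 35.5692.
For a per-unit tax t: Δq = t/0.065, so DWL = ½·t·(t/0.065) = t²/0.13.
At t = 55.7: DWL = 23865.308. At t = 97.95: DWL = 73801.558.
Increase = 73801.558 − 23865.308 = 49936.25.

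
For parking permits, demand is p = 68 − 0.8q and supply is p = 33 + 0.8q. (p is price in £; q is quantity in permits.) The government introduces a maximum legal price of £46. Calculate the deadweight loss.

£25.31

Competitive equilibrium: 68 − 0.8q = 33 + 0.8q → q* = 21.875, p* = 50.5.
At the ceiling p = 46, quantity supplied = (46 − 33)/0.8 = 16.25.
Willingness to pay at q' = 16.25: 68 − 0.8·16.25 = 55.
Δq = 21.875 − 16.25 = 5.625; wedge = 55 − 46 = 9.
Deadweight loss = ½ × 5.625 × 9 = £25.31.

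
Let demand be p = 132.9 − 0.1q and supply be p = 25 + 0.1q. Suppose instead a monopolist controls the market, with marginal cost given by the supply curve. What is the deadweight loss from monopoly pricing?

3234

Competitive equilibrium: 132.9 − 0.1q = 25 + 0.1q → q* = 539.5, p* = 78.95.
Marginal revenue: MR = 132.9 − 0.2q. Set MR = MC: 132.9 − 0.2q = 25 + 0.1q → q_m = 359.6667.
Price p_m = 132.9 − 0.1·359.6667 = 96.9333; MC(q_m) = 25 + 0.1·359.6667 = 60.9667.
Competitive q* = 539.5, so Δq = 179.8333; wedge = 96.9333 − 60.9667 = 35.9666.
The triangle = ½ × 179.8333 × 35.9666 = 3234.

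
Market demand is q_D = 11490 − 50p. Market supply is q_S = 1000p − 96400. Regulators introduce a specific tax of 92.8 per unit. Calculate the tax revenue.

179413.33

In inverse form: demand p = 229.8 − 0.02q, supply p = 96.4 + 0.001q.
Competitive equilibrium: 229.8 − 0.02q = 96.4 + 0.001q → q* = 6352.381, p* = 102.7524.
With the tax, the buyer price exceeds the seller price by 92.8: (229.8 − 0.02q) − (96.4 + 0.001q) = 92.8 → q' = 1933.3333.
Tax revenue = 92.8 × 1933.3333 = 179413.33.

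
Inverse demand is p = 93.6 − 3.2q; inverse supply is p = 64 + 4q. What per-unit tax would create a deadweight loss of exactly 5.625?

Competitive equilibrium: 93.6 − 3.2q = 64 + 4q → q* = 4.1111, p* = 80.4444.
A tax t gives Δq = t/7.2 and wedge t, so DWL = t²/14.4.
t²/14.4 = 5.625 → t² = 81 → t = 9.

9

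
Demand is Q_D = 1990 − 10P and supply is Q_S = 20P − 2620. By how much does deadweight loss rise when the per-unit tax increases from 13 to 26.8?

1830.80

In inverse form: demand P = 199 − 0.1Q, supply P = 131 + 0.05Q.
Competitive equilibrium: 199 − 0.1Q = 131 + 0.05Q → Q* = 453.3333, P* = 153.6667.
For a per-unit tax t: ΔQ = t/0.15, so DWL = ½·t·(t/0.15) = t²/0.3.
At t = 13: DWL = 563.333. At t = 26.8: DWL = 2394.133.
Increase = 2394.133 − 563.333 = 1830.80.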